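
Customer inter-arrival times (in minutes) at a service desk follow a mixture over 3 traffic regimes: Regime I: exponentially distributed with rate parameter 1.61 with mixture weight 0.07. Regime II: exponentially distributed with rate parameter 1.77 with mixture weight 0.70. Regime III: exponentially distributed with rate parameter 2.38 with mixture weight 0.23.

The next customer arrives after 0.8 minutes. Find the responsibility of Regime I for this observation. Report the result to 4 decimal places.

P(component k | x) = P(Z=k)·f_k(x) / marginal(x), where marginal(x) = Σ_j P(Z=j)·f_j(x).
Exponential densities:
  p_I = 1.61·e^(−1.61·0.8) = 1.61·e^(−1.2880) = 0.444073
  p_II = 1.77·e^(−1.77·0.8) = 1.77·e^(−1.4160) = 0.429549
  p_III = 2.38·e^(−2.38·0.8) = 2.38·e^(−1.9040) = 0.354552
Multiply by the mixture weights:
  P(Z=I)·p_I = 0.07 × 0.444073 = 0.0310851
  P(Z=II)·p_II = 0.70 × 0.429549 = 0.300684
  P(Z=III)·p_III = 0.23 × 0.354552 = 0.081547
Denominator: 0.0310851 + 0.300684 + 0.081547 = 0.413316
So the posterior for Regime I is 0.0310851 / 0.413316 ≈ 0.0752.

0.0752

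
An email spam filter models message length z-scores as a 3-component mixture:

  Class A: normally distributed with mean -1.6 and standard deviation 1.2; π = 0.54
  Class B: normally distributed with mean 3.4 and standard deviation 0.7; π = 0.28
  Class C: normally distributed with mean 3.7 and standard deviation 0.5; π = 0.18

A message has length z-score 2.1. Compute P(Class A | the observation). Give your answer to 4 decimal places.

0.0502

By Bayes' theorem, P(k | x) = P(Z=k) f_k(x) / Σ_j P(Z=j) f_j(x).
Evaluate each component's likelihood at the observed value:
  L_A = 0.0028663
  L_B = 0.101596
  L_C = 0.00476818
Multiply by the mixture weights:
  P(Z=A)·L_A = 0.54 × 0.0028663 = 0.0015478
  P(Z=B)·L_B = 0.28 × 0.101596 = 0.0284468
  P(Z=C)·L_C = 0.18 × 0.00476818 = 0.000858272
Marginal: 0.0015478 + 0.0284468 + 0.000858272 = 0.0308529
P(Class A | data) = 0.0015478 / 0.0308529 ≈ 0.0502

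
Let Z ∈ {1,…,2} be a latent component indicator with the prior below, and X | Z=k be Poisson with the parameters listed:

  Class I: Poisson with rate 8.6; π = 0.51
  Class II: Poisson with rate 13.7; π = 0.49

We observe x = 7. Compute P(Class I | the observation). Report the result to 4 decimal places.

By Bayes' theorem, P(k | x) = P(Z=k) f_k(x) / Σ_j P(Z=j) f_j(x).
Evaluate each component's likelihood at the observed value:
  p_I = 0.127094
  p_II = 0.0201734
Unnormalised posteriors:
  P(Z=I)·p_I = 0.51 × 0.127094 = 0.0648181
  P(Z=II)·p_II = 0.49 × 0.0201734 = 0.00988496
Normaliser: 0.0648181 + 0.00988496 = 0.0747031
P(Class I | data) ≈ 0.8677

0.8677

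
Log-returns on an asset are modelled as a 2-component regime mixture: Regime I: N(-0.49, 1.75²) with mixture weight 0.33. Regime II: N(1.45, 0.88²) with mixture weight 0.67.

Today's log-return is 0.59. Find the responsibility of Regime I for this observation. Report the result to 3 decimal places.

By Bayes' theorem, P(k | x) = P(Z=k) f_k(x) / Σ_j P(Z=j) f_j(x).
Normal densities:
  p_I = 0.188438
  p_II = 0.281215
Weight by the priors:
  P(Z=I)·p_I = 0.33 × 0.188438 = 0.0621845
  P(Z=II)·p_II = 0.67 × 0.281215 = 0.188414
Evidence: 0.0621845 + 0.188414 = 0.250598
P(Regime I | 0.59) ≈ 0.248

0.248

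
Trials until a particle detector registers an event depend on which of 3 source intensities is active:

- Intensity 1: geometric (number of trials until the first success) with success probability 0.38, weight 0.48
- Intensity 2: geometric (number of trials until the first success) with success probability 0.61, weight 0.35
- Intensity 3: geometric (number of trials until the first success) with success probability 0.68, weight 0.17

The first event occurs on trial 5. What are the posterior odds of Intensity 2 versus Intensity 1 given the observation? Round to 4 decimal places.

Since P(k|x) ∝ π_k f_k(x), the posterior odds are π_i f_i(x) / (π_j f_j(x)).
Evaluate each component's likelihood at the observed value:
  L_1 = 0.38·(1−0.38)^4 = 0.38·0.147763 = 0.0561501
  L_2 = 0.61·(1−0.61)^4 = 0.61·0.0231344 = 0.014112
  L_3 = 0.68·(1−0.68)^4 = 0.68·0.0104858 = 0.00713032
Posterior odds = (π_2·L_2) / (π_1·L_1) = (0.35·0.014112) / (0.48·0.0561501) = 0.0049392 / 0.026952 ≈ 0.1833

0.1833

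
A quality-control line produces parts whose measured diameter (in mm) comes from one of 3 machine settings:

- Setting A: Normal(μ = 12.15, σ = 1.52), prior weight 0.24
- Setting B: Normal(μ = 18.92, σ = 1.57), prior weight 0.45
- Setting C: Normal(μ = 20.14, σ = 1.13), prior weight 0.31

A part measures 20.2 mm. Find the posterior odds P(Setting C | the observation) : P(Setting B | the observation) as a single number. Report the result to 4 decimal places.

1.3326

Posterior odds = (π_i f_i(x)) / (π_j f_j(x)); the normalising sum cancels.
Normal densities:
  p_A = 2.13051e-07
  p_B = 0.182253
  p_C = 0.352549
Posterior odds = (π_C·p_C) / (π_B·p_B) = (0.31·0.352549) / (0.45·0.182253) = 0.10929 / 0.0820138 ≈ 1.3326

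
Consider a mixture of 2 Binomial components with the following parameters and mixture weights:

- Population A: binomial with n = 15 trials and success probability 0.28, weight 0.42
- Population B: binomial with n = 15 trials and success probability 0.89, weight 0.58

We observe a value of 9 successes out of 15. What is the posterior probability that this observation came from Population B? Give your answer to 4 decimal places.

0.3677

Apply Bayes' rule: the posterior for each component is proportional to its prior times its likelihood at x.
Component likelihoods at x = 9 successes out of 15:
  p_A = C(15,9)·0.28^9·0.72^6 = 5005·1.05785e-05·0.139314 = 0.00737601
  p_B = C(15,9)·0.89^9·0.11^6 = 5005·0.350356·1.77156e-06 = 0.00310649
Weight by the priors:
  P(Z=A)·p_A = 0.42 × 0.00737601 = 0.00309792
  P(Z=B)·p_B = 0.58 × 0.00310649 = 0.00180177
Marginal: 0.00309792 + 0.00180177 = 0.00489969
So the posterior for Population B is 0.00180177 / 0.00489969 ≈ 0.3677.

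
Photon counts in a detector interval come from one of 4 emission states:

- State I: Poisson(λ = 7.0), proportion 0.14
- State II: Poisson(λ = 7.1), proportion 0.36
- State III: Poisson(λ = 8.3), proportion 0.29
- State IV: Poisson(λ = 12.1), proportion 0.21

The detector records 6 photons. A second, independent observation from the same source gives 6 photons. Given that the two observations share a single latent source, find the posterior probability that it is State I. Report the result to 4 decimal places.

P(component k | x) = w_k·f_k(x) / marginal(x), where marginal(x) = Σ_j w_j·f_j(x).
Since both observations come from the same component, the likelihood for component k is f_k(x₁)·f_k(x₂).
  L_I = [0.149003] × [0.149003] = 0.0222018
  L_II = [0.1468] × [0.1468] = 0.0215503
  L_III = [0.112847] × [0.112847] = 0.0127346
  L_IV = [0.0242335] × [0.0242335] = 0.000587263
Weight by the priors:
  w_I·L_I = 0.14 × 0.0222018 = 0.00310826
  w_II·L_II = 0.36 × 0.0215503 = 0.00775811
  w_III·L_III = 0.29 × 0.0127346 = 0.00369302
  w_IV·L_IV = 0.21 × 0.000587263 = 0.000123325
Normaliser: 0.00310826 + 0.00775811 + 0.00369302 + 0.000123325 = 0.0146827
So the posterior for State I is 0.00310826 / 0.0146827 ≈ 0.2117.

0.2117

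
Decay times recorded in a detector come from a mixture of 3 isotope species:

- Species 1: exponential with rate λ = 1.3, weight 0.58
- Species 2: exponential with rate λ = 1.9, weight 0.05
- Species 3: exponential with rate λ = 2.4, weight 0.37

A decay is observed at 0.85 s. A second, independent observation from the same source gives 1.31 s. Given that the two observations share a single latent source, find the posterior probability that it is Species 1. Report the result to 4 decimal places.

0.7985

P(component k | x) = π_k·f_k(x) / marginal(x), where marginal(x) = Σ_j π_j·f_j(x).
Since both observations come from the same component, the likelihood for component k is f_k(x₁)·f_k(x₂).
  p_1 = [1.3·e^(−1.3·0.85) = 1.3·e^(−1.1050) = 0.430574] × [0.236777] = 0.10195
  p_2 = [1.9·e^(−1.9·0.85) = 1.9·e^(−1.6150) = 0.377892] × [0.157687] = 0.0595885
  p_3 = [2.4·e^(−2.4·0.85) = 2.4·e^(−2.0400) = 0.312069] × [0.103464] = 0.0322879
Multiply by the mixture weights:
  π_1·p_1 = 0.58 × 0.10195 = 0.0591311
  π_2·p_2 = 0.05 × 0.0595885 = 0.00297943
  π_3·p_3 = 0.37 × 0.0322879 = 0.0119465
Denominator: 0.0591311 + 0.00297943 + 0.0119465 = 0.074057
P(Species 1 | x) ≈ 0.7985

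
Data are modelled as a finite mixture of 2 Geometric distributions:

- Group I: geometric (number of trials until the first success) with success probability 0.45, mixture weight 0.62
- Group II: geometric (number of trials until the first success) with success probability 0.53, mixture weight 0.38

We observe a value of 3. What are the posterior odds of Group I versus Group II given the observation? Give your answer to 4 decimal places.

1.8970

Only the two components matter; the odds are (w_i f_i(x)) / (w_j f_j(x)).
Evaluate each component's likelihood at the observed value:
  f_I = 0.136125
  f_II = 0.117077
0.0843975 / 0.0444893 ≈ 1.8970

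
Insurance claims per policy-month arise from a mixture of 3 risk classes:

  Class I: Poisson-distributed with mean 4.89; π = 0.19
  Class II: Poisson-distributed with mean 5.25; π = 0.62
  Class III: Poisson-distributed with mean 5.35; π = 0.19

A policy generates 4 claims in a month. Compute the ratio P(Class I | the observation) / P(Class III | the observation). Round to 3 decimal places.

1.106

Since P(k|x) ∝ w_k f_k(x), the posterior odds are w_i f_i(x) / (w_j f_j(x)).
Component likelihoods at x = 4 claims:
  L_I = e^(−4.89)·4.89^4/4! = 0.179194
  L_II = e^(−5.25)·5.25^4/4! = 0.166104
  L_III = e^(−5.35)·5.35^4/4! = 0.16208
0.0340469 / 0.0307951 ≈ 1.106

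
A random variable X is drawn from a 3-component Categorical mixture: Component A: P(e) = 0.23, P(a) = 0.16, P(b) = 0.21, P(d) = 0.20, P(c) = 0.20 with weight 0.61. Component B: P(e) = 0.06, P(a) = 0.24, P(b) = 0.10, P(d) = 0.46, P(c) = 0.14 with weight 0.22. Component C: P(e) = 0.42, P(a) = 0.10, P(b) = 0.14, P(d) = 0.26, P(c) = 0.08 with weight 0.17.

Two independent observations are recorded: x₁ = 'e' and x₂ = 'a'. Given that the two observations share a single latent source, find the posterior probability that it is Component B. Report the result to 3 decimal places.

The responsibility of component k is π_k f_k(x) divided by Σ_j π_j f_j(x).
Since both observations come from the same component, the likelihood for component k is f_k(x₁)·f_k(x₂).
  L_A = [P(e | comp) = 0.23] × [0.16] = 0.0368
  L_B = [P(e | comp) = 0.06] × [0.24] = 0.0144
  L_C = [P(e | comp) = 0.42] × [0.1] = 0.042
Unnormalised posteriors:
  π_A·L_A = 0.61 × 0.0368 = 0.022448
  π_B·L_B = 0.22 × 0.0144 = 0.003168
  π_C·L_C = 0.17 × 0.042 = 0.00714
Sum: 0.022448 + 0.003168 + 0.00714 = 0.032756
Responsibility of Component B: 0.003168 / 0.032756 ≈ 0.097

0.097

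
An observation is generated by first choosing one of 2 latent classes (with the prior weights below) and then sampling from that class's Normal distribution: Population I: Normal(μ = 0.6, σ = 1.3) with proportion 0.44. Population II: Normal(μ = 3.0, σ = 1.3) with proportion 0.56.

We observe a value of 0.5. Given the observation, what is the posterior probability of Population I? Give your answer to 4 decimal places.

0.8327

Posterior ∝ prior × likelihood, so P(k | x) ∝ w_k f_k(x); normalise over all components.
Normal densities:
  f_I = (1/(1.3·√(2π)))·exp(−(0.5−0.6)²/(2·1.3²)) = 0.306879·exp(-0.00296) = 0.305972
  f_II = (1/(1.3·√(2π)))·exp(−(0.5−3.0)²/(2·1.3²)) = 0.306879·exp(-1.84911) = 0.0482956
Multiply by the mixture weights:
  w_I·f_I = 0.44 × 0.305972 = 0.134628
  w_II·f_II = 0.56 × 0.0482956 = 0.0270455
Evidence: 0.134628 + 0.0270455 = 0.161673
So the posterior for Population I is 0.134628 / 0.161673 ≈ 0.8327.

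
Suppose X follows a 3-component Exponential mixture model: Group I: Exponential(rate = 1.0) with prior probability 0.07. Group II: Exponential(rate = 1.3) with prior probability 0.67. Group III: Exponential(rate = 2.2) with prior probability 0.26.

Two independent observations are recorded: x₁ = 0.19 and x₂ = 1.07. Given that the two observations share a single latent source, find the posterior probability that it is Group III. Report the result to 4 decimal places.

0.2470

P(component k | x) = w_k·f_k(x) / marginal(x), where marginal(x) = Σ_j w_j·f_j(x).
Since both observations come from the same component, the likelihood for component k is f_k(x₁)·f_k(x₂).
  L_I = [1.0·e^(−1.0·0.19) = 1.0·e^(−0.1900) = 0.826959] × [0.343009] = 0.283654
  L_II = [1.3·e^(−1.3·0.19) = 1.3·e^(−0.2470) = 1.01548] × [0.323474] = 0.328483
  L_III = [2.2·e^(−2.2·0.19) = 2.2·e^(−0.4180) = 1.4484] × [0.208975] = 0.302678
Weight by the priors:
  w_I·L_I = 0.07 × 0.283654 = 0.0198558
  w_II·L_II = 0.67 × 0.328483 = 0.220083
  w_III·L_III = 0.26 × 0.302678 = 0.0786963
Sum: 0.0198558 + 0.220083 + 0.0786963 = 0.318635
Responsibility of Group III: 0.0786963 / 0.318635 ≈ 0.2470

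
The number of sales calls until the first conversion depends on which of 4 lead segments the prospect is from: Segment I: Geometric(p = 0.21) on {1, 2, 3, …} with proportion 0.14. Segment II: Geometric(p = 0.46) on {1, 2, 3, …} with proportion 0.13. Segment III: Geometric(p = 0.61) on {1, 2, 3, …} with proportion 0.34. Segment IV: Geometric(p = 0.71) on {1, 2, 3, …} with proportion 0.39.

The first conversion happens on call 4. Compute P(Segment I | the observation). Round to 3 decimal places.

Apply Bayes' rule: the posterior for each component is proportional to its prior times its likelihood at x.
Evaluate each component's likelihood at the observed value:
  p_I = 0.21·(1−0.21)^3 = 0.21·0.493039 = 0.103538
  p_II = 0.46·(1−0.46)^3 = 0.46·0.157464 = 0.0724334
  p_III = 0.61·(1−0.61)^3 = 0.61·0.059319 = 0.0361846
  p_IV = 0.71·(1−0.71)^3 = 0.71·0.024389 = 0.0173162
Weight by the priors:
  π_I·p_I = 0.14 × 0.103538 = 0.0144953
  π_II·p_II = 0.13 × 0.0724334 = 0.00941635
  π_III·p_III = 0.34 × 0.0361846 = 0.0123028
  π_IV·p_IV = 0.39 × 0.0173162 = 0.00675331
Sum: 0.0144953 + 0.00941635 + 0.0123028 + 0.00675331 = 0.0429678
Responsibility of Segment I: 0.0144953 / 0.0429678 ≈ 0.337

0.337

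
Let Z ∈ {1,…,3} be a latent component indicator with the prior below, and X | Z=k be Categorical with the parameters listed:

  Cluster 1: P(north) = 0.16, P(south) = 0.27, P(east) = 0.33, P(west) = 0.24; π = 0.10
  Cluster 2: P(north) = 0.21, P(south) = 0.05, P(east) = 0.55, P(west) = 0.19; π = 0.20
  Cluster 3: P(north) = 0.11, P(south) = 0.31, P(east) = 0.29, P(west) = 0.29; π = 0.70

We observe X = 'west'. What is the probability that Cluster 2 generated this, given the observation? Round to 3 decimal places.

0.143

Apply Bayes' rule: the posterior for each component is proportional to its prior times its likelihood at x.
Component likelihoods at x = 'west':
  f_1 = P(west | comp) = 0.24
  f_2 = P(west | comp) = 0.19
  f_3 = P(west | comp) = 0.29
Unnormalised posteriors:
  π_1·f_1 = 0.10 × 0.24 = 0.024
  π_2·f_2 = 0.20 × 0.19 = 0.038
  π_3·f_3 = 0.70 × 0.29 = 0.203
Marginal: 0.024 + 0.038 + 0.203 = 0.265
So the posterior for Cluster 2 is 0.038 / 0.265 ≈ 0.143.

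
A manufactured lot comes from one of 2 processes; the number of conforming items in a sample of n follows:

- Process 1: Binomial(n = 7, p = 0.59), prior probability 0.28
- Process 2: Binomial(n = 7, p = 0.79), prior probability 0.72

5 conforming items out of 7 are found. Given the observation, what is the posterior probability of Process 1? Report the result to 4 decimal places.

0.2562

P(component k | x) = w_k·f_k(x) / marginal(x), where marginal(x) = Σ_j w_j·f_j(x).
Evaluate each component's likelihood at the observed value:
  f_1 = C(7,5)·0.59^5·0.41^2 = 21·0.0714924·0.1681 = 0.252375
  f_2 = C(7,5)·0.79^5·0.21^2 = 21·0.307706·0.0441 = 0.284966
Multiply by the mixture weights:
  w_1·f_1 = 0.28 × 0.252375 = 0.0706651
  w_2·f_2 = 0.72 × 0.284966 = 0.205176
Evidence: 0.0706651 + 0.205176 = 0.275841
P(Process 1 | the observation) = 0.0706651 / 0.275841 ≈ 0.2562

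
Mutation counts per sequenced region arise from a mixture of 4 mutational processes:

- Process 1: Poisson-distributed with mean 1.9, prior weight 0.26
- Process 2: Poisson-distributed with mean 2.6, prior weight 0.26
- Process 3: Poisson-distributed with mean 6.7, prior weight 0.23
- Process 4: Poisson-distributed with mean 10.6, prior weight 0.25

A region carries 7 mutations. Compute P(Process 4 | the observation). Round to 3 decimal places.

0.330

P(component k | x) = w_k·f_k(x) / marginal(x), where marginal(x) = Σ_j w_j·f_j(x).
Component likelihoods at x = 7 mutations:
  f_1 = 0.00265268
  f_2 = 0.0118363
  f_3 = 0.14802
  f_4 = 0.0743343
Unnormalised posteriors:
  w_1·f_1 = 0.26 × 0.00265268 = 0.000689697
  w_2·f_2 = 0.26 × 0.0118363 = 0.00307745
  w_3·f_3 = 0.23 × 0.14802 = 0.0340446
  w_4·f_4 = 0.25 × 0.0743343 = 0.0185836
Sum: 0.000689697 + 0.00307745 + 0.0340446 + 0.0185836 = 0.0563953
So the posterior for Process 4 is 0.0185836 / 0.0563953 ≈ 0.330.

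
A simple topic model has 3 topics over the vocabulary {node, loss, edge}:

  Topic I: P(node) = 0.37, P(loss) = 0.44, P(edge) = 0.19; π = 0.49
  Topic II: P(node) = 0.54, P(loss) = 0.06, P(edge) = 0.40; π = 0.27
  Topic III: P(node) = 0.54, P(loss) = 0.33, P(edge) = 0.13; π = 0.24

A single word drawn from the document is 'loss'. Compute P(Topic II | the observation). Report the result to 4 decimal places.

P(component k | x) = P(Z=k)·f_k(x) / marginal(x), where marginal(x) = Σ_j P(Z=j)·f_j(x).
Evaluate each component's likelihood at the observed value:
  L_I = P(loss | comp) = 0.44
  L_II = P(loss | comp) = 0.06
  L_III = P(loss | comp) = 0.33
Multiply by the mixture weights:
  P(Z=I)·L_I = 0.49 × 0.44 = 0.2156
  P(Z=II)·L_II = 0.27 × 0.06 = 0.0162
  P(Z=III)·L_III = 0.24 × 0.33 = 0.0792
Denominator: 0.2156 + 0.0162 + 0.0792 = 0.311
So the posterior for Topic II is 0.0162 / 0.311 ≈ 0.0521.

0.0521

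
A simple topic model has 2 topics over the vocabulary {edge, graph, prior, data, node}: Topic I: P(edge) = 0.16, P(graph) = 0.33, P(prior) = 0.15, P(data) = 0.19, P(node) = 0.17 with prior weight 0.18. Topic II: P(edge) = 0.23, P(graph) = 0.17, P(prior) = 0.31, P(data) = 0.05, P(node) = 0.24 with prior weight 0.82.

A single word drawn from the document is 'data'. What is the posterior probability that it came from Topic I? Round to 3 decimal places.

Apply Bayes' rule: the posterior for each component is proportional to its prior times its likelihood at x.
Evaluate each component's likelihood at the observed value:
  L_I = 0.19
  L_II = 0.05
Unnormalised posteriors:
  π_I·L_I = 0.18 × 0.19 = 0.0342
  π_II·L_II = 0.82 × 0.05 = 0.041
Evidence: 0.0342 + 0.041 = 0.0752
P(Topic I | the observation) = 0.0342 / 0.0752 ≈ 0.455

0.455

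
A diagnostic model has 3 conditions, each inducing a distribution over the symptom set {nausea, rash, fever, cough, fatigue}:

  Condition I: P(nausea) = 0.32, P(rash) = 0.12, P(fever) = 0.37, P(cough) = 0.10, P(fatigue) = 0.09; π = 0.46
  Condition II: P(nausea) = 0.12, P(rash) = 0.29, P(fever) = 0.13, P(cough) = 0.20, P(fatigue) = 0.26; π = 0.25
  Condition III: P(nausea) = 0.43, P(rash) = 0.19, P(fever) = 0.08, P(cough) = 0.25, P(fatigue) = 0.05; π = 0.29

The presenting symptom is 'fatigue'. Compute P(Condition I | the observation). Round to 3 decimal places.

0.342

Posterior ∝ prior × likelihood, so P(k | x) ∝ w_k f_k(x); normalise over all components.
Categorical probabilities:
  p_I = P(fatigue | comp) = 0.09
  p_II = P(fatigue | comp) = 0.26
  p_III = P(fatigue | comp) = 0.05
Unnormalised posteriors:
  w_I·p_I = 0.46 × 0.09 = 0.0414
  w_II·p_II = 0.25 × 0.26 = 0.065
  w_III·p_III = 0.29 × 0.05 = 0.0145
Denominator: 0.0414 + 0.065 + 0.0145 = 0.1209
P(Condition I | x) ≈ 0.342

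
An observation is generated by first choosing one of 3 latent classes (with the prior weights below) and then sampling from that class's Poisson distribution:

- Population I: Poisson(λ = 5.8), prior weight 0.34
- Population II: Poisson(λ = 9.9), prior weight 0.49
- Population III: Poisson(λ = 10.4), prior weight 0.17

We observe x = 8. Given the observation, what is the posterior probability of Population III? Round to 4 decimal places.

By Bayes' theorem, P(k | x) = π_k f_k(x) / Σ_j π_j f_j(x).
Evaluate each component's likelihood at the observed value:
  L_I = 0.0961602
  L_II = 0.114827
  L_III = 0.103296
Unnormalised posteriors:
  π_I·L_I = 0.34 × 0.0961602 = 0.0326945
  π_II·L_II = 0.49 × 0.114827 = 0.0562654
  π_III·L_III = 0.17 × 0.103296 = 0.0175603
Denominator: 0.0326945 + 0.0562654 + 0.0175603 = 0.10652
Responsibility of Population III: 0.0175603 / 0.10652 ≈ 0.1649

0.1649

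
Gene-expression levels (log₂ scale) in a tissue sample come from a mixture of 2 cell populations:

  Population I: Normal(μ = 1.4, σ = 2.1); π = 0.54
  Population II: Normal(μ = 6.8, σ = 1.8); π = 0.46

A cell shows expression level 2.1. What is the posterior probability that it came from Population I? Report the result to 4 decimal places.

0.9664

Posterior ∝ prior × likelihood, so P(k | x) ∝ w_k f_k(x); normalise over all components.
Component likelihoods at x = 2.1:
  f_I = 0.179706
  f_II = 0.00733076
Weight by the priors:
  w_I·f_I = 0.54 × 0.179706 = 0.0970414
  w_II·f_II = 0.46 × 0.00733076 = 0.00337215
Normaliser: 0.0970414 + 0.00337215 = 0.100414
So the posterior for Population I is 0.0970414 / 0.100414 ≈ 0.9664.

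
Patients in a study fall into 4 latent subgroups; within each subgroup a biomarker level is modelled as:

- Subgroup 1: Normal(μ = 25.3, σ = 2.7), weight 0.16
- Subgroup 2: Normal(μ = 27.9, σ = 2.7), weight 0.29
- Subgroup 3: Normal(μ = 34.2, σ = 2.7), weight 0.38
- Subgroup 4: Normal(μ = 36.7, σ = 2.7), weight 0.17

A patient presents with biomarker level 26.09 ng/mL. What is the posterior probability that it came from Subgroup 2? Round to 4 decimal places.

0.5952

The responsibility of component k is w_k f_k(x) divided by Σ_j w_j f_j(x).
Component likelihoods at x = 26.09 ng/mL:
  L_1 = (1/(2.7·√(2π)))·exp(−(26.09−25.3)²/(2·2.7²)) = 0.147756·exp(-0.04281) = 0.141565
  L_2 = (1/(2.7·√(2π)))·exp(−(26.09−27.9)²/(2·2.7²)) = 0.147756·exp(-0.22470) = 0.118021
  L_3 = (1/(2.7·√(2π)))·exp(−(26.09−34.2)²/(2·2.7²)) = 0.147756·exp(-4.51112) = 0.00162328
  L_4 = (1/(2.7·√(2π)))·exp(−(26.09−36.7)²/(2·2.7²)) = 0.147756·exp(-7.72099) = 6.55181e-05
Weight by the priors:
  w_1·L_1 = 0.16 × 0.141565 = 0.0226504
  w_2·L_2 = 0.29 × 0.118021 = 0.0342262
  w_3·L_3 = 0.38 × 0.00162328 = 0.000616845
  w_4·L_4 = 0.17 × 6.55181e-05 = 1.11381e-05
Evidence: 0.0226504 + 0.0342262 + 0.000616845 + 1.11381e-05 = 0.0575046
P(Subgroup 2 | x) = 0.0342262 / 0.0575046 ≈ 0.5952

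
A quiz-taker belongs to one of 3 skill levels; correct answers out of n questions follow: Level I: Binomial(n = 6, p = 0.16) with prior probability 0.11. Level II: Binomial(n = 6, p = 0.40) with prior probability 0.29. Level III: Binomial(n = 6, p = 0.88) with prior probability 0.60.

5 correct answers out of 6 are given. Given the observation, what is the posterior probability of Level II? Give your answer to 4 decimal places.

P(component k | x) = π_k·f_k(x) / marginal(x), where marginal(x) = Σ_j π_j·f_j(x).
Binomial probabilities:
  p_I = C(6,5)·0.16^5·0.84^1 = 6·0.000104858·0.84 = 0.000528482
  p_II = C(6,5)·0.40^5·0.60^1 = 6·0.01024·0.6 = 0.036864
  p_III = C(6,5)·0.88^5·0.12^1 = 6·0.527732·0.12 = 0.379967
Prior × likelihood for each component:
  π_I·p_I = 0.11 × 0.000528482 = 5.81331e-05
  π_II·p_II = 0.29 × 0.036864 = 0.0106906
  π_III·p_III = 0.60 × 0.379967 = 0.22798
Marginal: 5.81331e-05 + 0.0106906 + 0.22798 = 0.238729
Responsibility of Level II: 0.0106906 / 0.238729 ≈ 0.0448

0.0448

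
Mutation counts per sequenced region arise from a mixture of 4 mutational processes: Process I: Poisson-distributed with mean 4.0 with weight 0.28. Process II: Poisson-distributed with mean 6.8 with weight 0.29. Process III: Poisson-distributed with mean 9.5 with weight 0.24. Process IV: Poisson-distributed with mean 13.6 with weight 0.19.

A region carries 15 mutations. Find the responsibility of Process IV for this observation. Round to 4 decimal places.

Apply Bayes' rule: the posterior for each component is proportional to its prior times its likelihood at x.
Component likelihoods at x = 15 mutations:
  f_I = 1.50391e-05
  f_II = 0.00261777
  f_III = 0.026519
  f_IV = 0.0955386
Weight by the priors:
  w_I·f_I = 0.28 × 1.50391e-05 = 4.21095e-06
  w_II·f_II = 0.29 × 0.00261777 = 0.000759154
  w_III·f_III = 0.24 × 0.026519 = 0.00636456
  w_IV·f_IV = 0.19 × 0.0955386 = 0.0181523
Normaliser: 4.21095e-06 + 0.000759154 + 0.00636456 + 0.0181523 = 0.0252803
P(Process IV | x) = 0.0181523 / 0.0252803 ≈ 0.7180

0.7180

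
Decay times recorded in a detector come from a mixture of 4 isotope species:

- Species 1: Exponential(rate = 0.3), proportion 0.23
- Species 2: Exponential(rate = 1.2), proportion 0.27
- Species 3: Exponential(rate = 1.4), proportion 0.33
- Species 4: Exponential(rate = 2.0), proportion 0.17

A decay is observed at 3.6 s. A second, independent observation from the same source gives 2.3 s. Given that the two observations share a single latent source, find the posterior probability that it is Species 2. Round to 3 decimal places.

By Bayes' theorem, P(k | x) = w_k f_k(x) / Σ_j w_j f_j(x).
Since both observations come from the same component, the likelihood for component k is f_k(x₁)·f_k(x₂).
  f_1 = [0.101879] × [0.150473] = 0.01533
  f_2 = [0.0159599] × [0.0759501] = 0.00121215
  f_3 = [0.00906325] × [0.0559371] = 0.000506972
  f_4 = [0.00149317] × [0.0201037] = 3.00182e-05
Multiply by the mixture weights:
  w_1·f_1 = 0.23 × 0.01533 = 0.00352589
  w_2·f_2 = 0.27 × 0.00121215 = 0.000327281
  w_3·f_3 = 0.33 × 0.000506972 = 0.000167301
  w_4·f_4 = 0.17 × 3.00182e-05 = 5.1031e-06
Sum: 0.00352589 + 0.000327281 + 0.000167301 + 5.1031e-06 = 0.00402558
P(Species 2 | x) = 0.000327281 / 0.00402558 ≈ 0.081

0.081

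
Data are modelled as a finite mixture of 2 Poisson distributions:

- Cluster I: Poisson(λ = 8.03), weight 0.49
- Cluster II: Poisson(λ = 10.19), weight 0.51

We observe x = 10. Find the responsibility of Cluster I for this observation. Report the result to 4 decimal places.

Apply Bayes' rule: the posterior for each component is proportional to its prior times its likelihood at x.
Component likelihoods at x = 10:
  p_I = 0.100002
  p_II = 0.124887
Unnormalised posteriors:
  π_I·p_I = 0.49 × 0.100002 = 0.0490009
  π_II·p_II = 0.51 × 0.124887 = 0.0636925
Normaliser: 0.0490009 + 0.0636925 = 0.112693
So the posterior for Cluster I is 0.0490009 / 0.112693 ≈ 0.4348.

0.4348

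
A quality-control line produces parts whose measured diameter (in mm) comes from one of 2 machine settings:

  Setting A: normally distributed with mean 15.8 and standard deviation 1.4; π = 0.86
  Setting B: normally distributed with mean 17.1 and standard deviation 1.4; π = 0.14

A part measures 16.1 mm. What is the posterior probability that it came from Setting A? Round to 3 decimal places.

Posterior ∝ prior × likelihood, so P(k | x) ∝ P(Z=k) f_k(x); normalise over all components.
Component likelihoods at x = 16.1 mm:
  L_A = 0.278491
  L_B = 0.220797
Unnormalised posteriors:
  P(Z=A)·L_A = 0.86 × 0.278491 = 0.239502
  P(Z=B)·L_B = 0.14 × 0.220797 = 0.0309115
Evidence: 0.239502 + 0.0309115 = 0.270414
So the posterior for Setting A is 0.239502 / 0.270414 ≈ 0.886.

0.886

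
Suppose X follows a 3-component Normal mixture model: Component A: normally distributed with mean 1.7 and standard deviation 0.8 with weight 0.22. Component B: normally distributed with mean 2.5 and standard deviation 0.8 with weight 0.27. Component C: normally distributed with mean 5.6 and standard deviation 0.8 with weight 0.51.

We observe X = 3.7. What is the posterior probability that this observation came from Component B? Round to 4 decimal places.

0.6864

The responsibility of component k is P(Z=k) f_k(x) divided by Σ_j P(Z=j) f_j(x).
Component likelihoods at x = 3.7:
  p_A = (1/(0.8·√(2π)))·exp(−(3.7−1.7)²/(2·0.8²)) = 0.498678·exp(-3.12500) = 0.0219104
  p_B = (1/(0.8·√(2π)))·exp(−(3.7−2.5)²/(2·0.8²)) = 0.498678·exp(-1.12500) = 0.161897
  p_C = (1/(0.8·√(2π)))·exp(−(3.7−5.6)²/(2·0.8²)) = 0.498678·exp(-2.82031) = 0.0297149
Multiply by the mixture weights:
  P(Z=A)·p_A = 0.22 × 0.0219104 = 0.00482028
  P(Z=B)·p_B = 0.27 × 0.161897 = 0.0437122
  P(Z=C)·p_C = 0.51 × 0.0297149 = 0.0151546
Evidence: 0.00482028 + 0.0437122 + 0.0151546 = 0.0636871
P(Component B | x) = 0.0437122 / 0.0636871 ≈ 0.6864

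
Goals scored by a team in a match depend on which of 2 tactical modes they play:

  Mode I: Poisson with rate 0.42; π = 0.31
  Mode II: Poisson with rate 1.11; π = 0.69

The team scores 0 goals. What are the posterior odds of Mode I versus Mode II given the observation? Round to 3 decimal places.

0.896

Posterior odds = (π_i f_i(x)) / (π_j f_j(x)); the normalising sum cancels.
Component likelihoods at x = 0 goals:
  p_I = 0.657047
  p_II = 0.329559
Posterior odds = (π_I·p_I) / (π_II·p_II) = (0.31·0.657047) / (0.69·0.329559) = 0.203685 / 0.227396 ≈ 0.896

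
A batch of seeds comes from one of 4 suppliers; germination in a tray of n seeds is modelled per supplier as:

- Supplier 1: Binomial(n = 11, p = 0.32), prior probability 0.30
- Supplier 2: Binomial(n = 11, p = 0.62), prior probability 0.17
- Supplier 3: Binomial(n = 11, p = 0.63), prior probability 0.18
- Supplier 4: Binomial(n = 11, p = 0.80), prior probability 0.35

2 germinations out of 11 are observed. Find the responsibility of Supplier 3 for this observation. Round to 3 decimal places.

0.010

Posterior ∝ prior × likelihood, so P(k | x) ∝ w_k f_k(x); normalise over all components.
Binomial probabilities:
  f_1 = C(11,2)·0.32^2·0.68^9 = 55·0.1024·0.0310871 = 0.175083
  f_2 = C(11,2)·0.62^2·0.38^9 = 55·0.3844·0.000165216 = 0.003493
  f_3 = C(11,2)·0.63^2·0.37^9 = 55·0.3969·0.000129962 = 0.002837
  f_4 = C(11,2)·0.80^2·0.20^9 = 55·0.64·5.12e-07 = 1.80224e-05
Unnormalised posteriors:
  w_1·f_1 = 0.30 × 0.175083 = 0.0525248
  w_2·f_2 = 0.17 × 0.003493 = 0.00059381
  w_3·f_3 = 0.18 × 0.002837 = 0.00051066
  w_4·f_4 = 0.35 × 1.80224e-05 = 6.30784e-06
Normaliser: 0.0525248 + 0.00059381 + 0.00051066 + 6.30784e-06 = 0.0536355
P(Supplier 3 | x) = 0.00051066 / 0.0536355 ≈ 0.010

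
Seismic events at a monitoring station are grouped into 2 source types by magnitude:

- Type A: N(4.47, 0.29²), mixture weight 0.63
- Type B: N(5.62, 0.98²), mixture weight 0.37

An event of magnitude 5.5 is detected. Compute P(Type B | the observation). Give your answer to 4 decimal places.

0.9895

Apply Bayes' rule: the posterior for each component is proportional to its prior times its likelihood at x.
Normal densities:
  L_A = 0.00250758
  L_B = 0.404044
Prior × likelihood for each component:
  π_A·L_A = 0.63 × 0.00250758 = 0.00157978
  π_B·L_B = 0.37 × 0.404044 = 0.149496
Evidence: 0.00157978 + 0.149496 = 0.151076
Responsibility of Type B: 0.149496 / 0.151076 ≈ 0.9895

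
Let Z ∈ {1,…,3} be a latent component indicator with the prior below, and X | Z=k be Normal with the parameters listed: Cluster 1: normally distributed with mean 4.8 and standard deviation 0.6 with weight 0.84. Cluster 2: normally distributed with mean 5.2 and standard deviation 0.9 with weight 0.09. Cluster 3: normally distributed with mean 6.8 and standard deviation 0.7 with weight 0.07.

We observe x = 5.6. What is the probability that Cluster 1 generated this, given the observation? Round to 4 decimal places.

By Bayes' theorem, P(k | x) = π_k f_k(x) / Σ_j π_j f_j(x).
Component likelihoods at x = 5.6:
  L_1 = (1/(0.6·√(2π)))·exp(−(5.6−4.8)²/(2·0.6²)) = 0.664904·exp(-0.88889) = 0.27335
  L_2 = (1/(0.9·√(2π)))·exp(−(5.6−5.2)²/(2·0.9²)) = 0.443269·exp(-0.09877) = 0.401582
  L_3 = (1/(0.7·√(2π)))·exp(−(5.6−6.8)²/(2·0.7²)) = 0.569918·exp(-1.46939) = 0.131119
Multiply by the mixture weights:
  π_1·L_1 = 0.84 × 0.27335 = 0.229614
  π_2·L_2 = 0.09 × 0.401582 = 0.0361424
  π_3·L_3 = 0.07 × 0.131119 = 0.00917832
Marginal: 0.229614 + 0.0361424 + 0.00917832 = 0.274935
P(Cluster 1 | x) = 0.229614 / 0.274935 ≈ 0.8352

0.8352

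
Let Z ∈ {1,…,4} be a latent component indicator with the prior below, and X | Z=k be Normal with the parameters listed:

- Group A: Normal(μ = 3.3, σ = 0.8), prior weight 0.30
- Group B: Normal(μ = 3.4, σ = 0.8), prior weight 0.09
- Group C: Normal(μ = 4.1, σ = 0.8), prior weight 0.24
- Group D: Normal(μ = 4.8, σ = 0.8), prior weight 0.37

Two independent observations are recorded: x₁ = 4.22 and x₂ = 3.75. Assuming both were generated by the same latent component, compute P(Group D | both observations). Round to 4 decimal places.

0.2328

Posterior ∝ prior × likelihood, so P(k | x) ∝ π_k f_k(x); normalise over all components.
Since both observations come from the same component, the likelihood for component k is f_k(x₁)·f_k(x₂).
  L_A = [0.25742] × [0.425709] = 0.109586
  L_B = [0.294903] × [0.453165] = 0.13364
  L_C = [0.493099] × [0.453165] = 0.223455
  L_D = [0.383426] × [0.210741] = 0.0808039
Prior × likelihood for each component:
  π_A·L_A = 0.30 × 0.109586 = 0.0328759
  π_B·L_B = 0.09 × 0.13364 = 0.0120276
  π_C·L_C = 0.24 × 0.223455 = 0.0536293
  π_D·L_D = 0.37 × 0.0808039 = 0.0298974
Normaliser: 0.0328759 + 0.0120276 + 0.0536293 + 0.0298974 = 0.12843
So the posterior for Group D is 0.0298974 / 0.12843 ≈ 0.2328.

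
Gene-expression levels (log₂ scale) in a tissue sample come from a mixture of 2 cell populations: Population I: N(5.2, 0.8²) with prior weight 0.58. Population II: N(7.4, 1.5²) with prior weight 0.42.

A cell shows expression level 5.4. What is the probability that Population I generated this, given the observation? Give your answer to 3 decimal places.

Apply Bayes' rule: the posterior for each component is proportional to its prior times its likelihood at x.
Evaluate each component's likelihood at the observed value:
  p_I = (1/(0.8·√(2π)))·exp(−(5.4−5.2)²/(2·0.8²)) = 0.498678·exp(-0.03125) = 0.483335
  p_II = (1/(1.5·√(2π)))·exp(−(5.4−7.4)²/(2·1.5²)) = 0.265962·exp(-0.88889) = 0.10934
Multiply by the mixture weights:
  P(Z=I)·p_I = 0.58 × 0.483335 = 0.280334
  P(Z=II)·p_II = 0.42 × 0.10934 = 0.0459228
Marginal: 0.280334 + 0.0459228 = 0.326257
So the posterior for Population I is 0.280334 / 0.326257 ≈ 0.859.

0.859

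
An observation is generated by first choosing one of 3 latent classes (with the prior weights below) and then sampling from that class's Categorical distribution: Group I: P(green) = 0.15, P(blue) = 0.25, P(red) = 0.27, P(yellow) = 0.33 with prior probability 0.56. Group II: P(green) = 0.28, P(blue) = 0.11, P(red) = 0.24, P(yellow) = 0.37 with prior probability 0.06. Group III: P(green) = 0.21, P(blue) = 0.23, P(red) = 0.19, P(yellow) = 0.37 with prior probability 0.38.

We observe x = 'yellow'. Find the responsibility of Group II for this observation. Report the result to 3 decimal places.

Apply Bayes' rule: the posterior for each component is proportional to its prior times its likelihood at x.
Component likelihoods at x = 'yellow':
  p_I = P(yellow | comp) = 0.33
  p_II = P(yellow | comp) = 0.37
  p_III = P(yellow | comp) = 0.37
Multiply by the mixture weights:
  w_I·p_I = 0.56 × 0.33 = 0.1848
  w_II·p_II = 0.06 × 0.37 = 0.0222
  w_III·p_III = 0.38 × 0.37 = 0.1406
Denominator: 0.1848 + 0.0222 + 0.1406 = 0.3476
So the posterior for Group II is 0.0222 / 0.3476 ≈ 0.064.

0.064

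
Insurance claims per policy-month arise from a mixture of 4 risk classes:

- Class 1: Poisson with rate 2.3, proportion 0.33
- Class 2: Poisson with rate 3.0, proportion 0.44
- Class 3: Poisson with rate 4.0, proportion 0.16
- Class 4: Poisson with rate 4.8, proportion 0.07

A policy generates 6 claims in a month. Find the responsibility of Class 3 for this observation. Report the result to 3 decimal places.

Apply Bayes' rule: the posterior for each component is proportional to its prior times its likelihood at x.
Evaluate each component's likelihood at the observed value:
  f_1 = 0.0206138
  f_2 = 0.0504094
  f_3 = 0.104196
  f_4 = 0.139798
Weight by the priors:
  π_1·f_1 = 0.33 × 0.0206138 = 0.00680254
  π_2·f_2 = 0.44 × 0.0504094 = 0.0221801
  π_3·f_3 = 0.16 × 0.104196 = 0.0166713
  π_4·f_4 = 0.07 × 0.139798 = 0.00978587
Evidence: 0.00680254 + 0.0221801 + 0.0166713 + 0.00978587 = 0.0554399
P(Class 3 | 6 claims) ≈ 0.301

0.301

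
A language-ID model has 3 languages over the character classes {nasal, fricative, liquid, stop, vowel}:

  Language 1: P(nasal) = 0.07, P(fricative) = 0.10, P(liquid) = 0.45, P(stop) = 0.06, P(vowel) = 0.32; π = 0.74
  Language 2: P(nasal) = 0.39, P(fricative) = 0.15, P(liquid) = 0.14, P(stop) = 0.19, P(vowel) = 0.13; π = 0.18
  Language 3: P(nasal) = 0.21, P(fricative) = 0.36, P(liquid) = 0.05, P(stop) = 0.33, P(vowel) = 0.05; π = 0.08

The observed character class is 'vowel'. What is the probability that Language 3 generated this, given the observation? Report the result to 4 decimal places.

By Bayes' theorem, P(k | x) = π_k f_k(x) / Σ_j π_j f_j(x).
Categorical probabilities:
  L_1 = 0.32
  L_2 = 0.13
  L_3 = 0.05
Weight by the priors:
  π_1·L_1 = 0.74 × 0.32 = 0.2368
  π_2·L_2 = 0.18 × 0.13 = 0.0234
  π_3·L_3 = 0.08 × 0.05 = 0.004
Normaliser: 0.2368 + 0.0234 + 0.004 = 0.2642
P(Language 3 | the observation) = 0.004 / 0.2642 ≈ 0.0151

0.0151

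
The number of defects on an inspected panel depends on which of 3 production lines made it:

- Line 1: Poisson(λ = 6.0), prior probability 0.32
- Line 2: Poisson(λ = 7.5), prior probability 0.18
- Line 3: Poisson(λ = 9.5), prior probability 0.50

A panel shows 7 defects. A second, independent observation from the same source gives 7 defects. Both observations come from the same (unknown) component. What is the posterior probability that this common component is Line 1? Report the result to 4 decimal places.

0.3963

Apply Bayes' rule: the posterior for each component is proportional to its prior times its likelihood at x.
Since both observations come from the same component, the likelihood for component k is f_k(x₁)·f_k(x₂).
  L_1 = [0.137677] × [0.137677] = 0.018955
  L_2 = [0.146484] × [0.146484] = 0.0214575
  L_3 = [0.103714] × [0.103714] = 0.0107566
Multiply by the mixture weights:
  P(Z=1)·L_1 = 0.32 × 0.018955 = 0.00606558
  P(Z=2)·L_2 = 0.18 × 0.0214575 = 0.00386235
  P(Z=3)·L_3 = 0.50 × 0.0107566 = 0.00537829
Denominator: 0.00606558 + 0.00386235 + 0.00537829 = 0.0153062
P(Line 1 | x₁,x₂) = 0.00606558 / 0.0153062 ≈ 0.3963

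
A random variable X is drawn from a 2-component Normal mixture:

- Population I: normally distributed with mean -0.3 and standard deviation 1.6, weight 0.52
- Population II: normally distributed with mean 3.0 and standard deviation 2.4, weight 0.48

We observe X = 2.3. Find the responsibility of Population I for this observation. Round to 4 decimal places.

0.3117

The responsibility of component k is P(Z=k) f_k(x) divided by Σ_j P(Z=j) f_j(x).
Normal densities:
  f_I = (1/(1.6·√(2π)))·exp(−(2.3−-0.3)²/(2·1.6²)) = 0.249339·exp(-1.32031) = 0.0665864
  f_II = (1/(2.4·√(2π)))·exp(−(2.3−3.0)²/(2·2.4²)) = 0.166226·exp(-0.04253) = 0.159304
Unnormalised posteriors:
  P(Z=I)·f_I = 0.52 × 0.0665864 = 0.0346249
  P(Z=II)·f_II = 0.48 × 0.159304 = 0.0764658
Evidence: 0.0346249 + 0.0764658 = 0.111091
P(Population I | the observation) ≈ 0.3117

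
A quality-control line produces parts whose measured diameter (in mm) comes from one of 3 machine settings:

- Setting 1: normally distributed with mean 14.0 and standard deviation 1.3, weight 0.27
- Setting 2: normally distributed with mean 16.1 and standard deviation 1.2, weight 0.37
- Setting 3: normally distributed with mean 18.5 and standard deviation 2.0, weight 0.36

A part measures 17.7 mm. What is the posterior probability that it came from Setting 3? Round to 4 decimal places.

0.5603

Apply Bayes' rule: the posterior for each component is proportional to its prior times its likelihood at x.
Component likelihoods at x = 17.7 mm:
  p_1 = (1/(1.3·√(2π)))·exp(−(17.7−14.0)²/(2·1.3²)) = 0.306879·exp(-4.05030) = 0.00534497
  p_2 = (1/(1.2·√(2π)))·exp(−(17.7−16.1)²/(2·1.2²)) = 0.332452·exp(-0.88889) = 0.136675
  p_3 = (1/(2.0·√(2π)))·exp(−(17.7−18.5)²/(2·2.0²)) = 0.199471·exp(-0.08000) = 0.184135
Weight by the priors:
  π_1·p_1 = 0.27 × 0.00534497 = 0.00144314
  π_2·p_2 = 0.37 × 0.136675 = 0.0505698
  π_3·p_3 = 0.36 × 0.184135 = 0.0662886
Denominator: 0.00144314 + 0.0505698 + 0.0662886 = 0.118302
Responsibility of Setting 3: 0.0662886 / 0.118302 ≈ 0.5603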